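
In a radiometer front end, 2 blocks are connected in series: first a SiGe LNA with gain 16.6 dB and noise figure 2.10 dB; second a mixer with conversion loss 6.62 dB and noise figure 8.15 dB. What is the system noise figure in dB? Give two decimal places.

2.41 dB

Convert to linear (a loss of L dB is a gain of −L dB): F_i = 10^(NF_i/10), G_i = 10^(G_i,dB/10)
  Stage 1: F_1 = 10^(2.10/10) = 1.622, G_1 = 10^(16.6/10) = 45.71
  Stage 2: F_2 = 10^(8.15/10) = 6.531, G_2 = 10^(−6.62/10) = 0.2178
Friis cascade:
  F = 1.622 + (6.531 − 1)/45.71 = 1.743
NF = 10 log₁₀(1.743) = 2.41 dB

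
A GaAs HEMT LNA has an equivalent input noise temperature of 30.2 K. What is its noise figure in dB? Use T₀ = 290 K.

F = 1 + T_e/T₀ = 1 + 30.2/290 = 1.10414
NF = 10 log₁₀(1.10414) = 0.430 dB

0.430 dB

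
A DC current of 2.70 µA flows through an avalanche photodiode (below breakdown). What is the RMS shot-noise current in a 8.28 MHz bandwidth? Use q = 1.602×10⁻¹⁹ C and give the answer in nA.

2.68 nA

I_n = √(2qI·B)
2qI·B = 2 × 1.602×10⁻¹⁹ × 2.70×10⁻⁶ × 8.28×10⁶ = 7.16×10⁻¹⁸ A²
I_n = √(7.16×10⁻¹⁸) = 2.68×10⁻⁹ A = 2.68 nA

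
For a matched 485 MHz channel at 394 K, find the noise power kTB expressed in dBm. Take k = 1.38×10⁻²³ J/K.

−85.8 dBm

P_n = kTB = 1.38×10⁻²³ × 394 × 4.85×10⁸ = 2.64×10⁻¹² W
In dBm: 10 log₁₀(2.64×10⁻¹² / 10⁻³) = −85.8 dBm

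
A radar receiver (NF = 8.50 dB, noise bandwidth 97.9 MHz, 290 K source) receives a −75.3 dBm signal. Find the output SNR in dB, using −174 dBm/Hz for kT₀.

10.3 dB

Noise floor: N = −174 + 10 log₁₀(B) + NF
10 log₁₀(9.79×10⁷) = 79.91 dB
N = −174 + 79.91 + 8.50 = −85.59 dBm
SNR = P_sig − N = −75.3 − (−85.59) = 10.29 dB → 10.3 dB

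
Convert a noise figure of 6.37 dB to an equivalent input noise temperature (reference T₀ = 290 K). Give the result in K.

F = 10^(6.37/10) = 4.33511
T_e = (F − 1)·T₀ = (4.33511 − 1) × 290 = 967 K

967 K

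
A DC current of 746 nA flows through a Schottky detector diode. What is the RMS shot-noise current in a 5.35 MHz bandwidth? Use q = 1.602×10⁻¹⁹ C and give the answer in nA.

1.13 nA

I_n = √(2qI·B)
2qI·B = 2 × 1.602×10⁻¹⁹ × 7.46×10⁻⁷ × 5.35×10⁶ = 1.28×10⁻¹⁸ A²
I_n = √(1.28×10⁻¹⁸) = 1.13×10⁻⁹ A = 1.13 nA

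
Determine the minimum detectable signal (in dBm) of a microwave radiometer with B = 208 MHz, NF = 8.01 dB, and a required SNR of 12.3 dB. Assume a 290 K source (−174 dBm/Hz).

−70.5 dBm

Sensitivity = −174 + 10 log₁₀(B) + NF + SNR_min
= −174 + 83.18 + 8.01 + 12.3
= −70.51 dBm → −70.5 dBm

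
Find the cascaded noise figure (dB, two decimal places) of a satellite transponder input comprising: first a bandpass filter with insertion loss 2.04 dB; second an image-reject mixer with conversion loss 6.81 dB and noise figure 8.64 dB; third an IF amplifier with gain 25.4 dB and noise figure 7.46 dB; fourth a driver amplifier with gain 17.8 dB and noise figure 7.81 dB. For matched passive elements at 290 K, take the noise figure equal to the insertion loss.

Convert to linear (a loss of L dB is a gain of −L dB): F_i = 10^(NF_i/10), G_i = 10^(G_i,dB/10)
  Stage 1: F_1 = 10^(2.04/10) = 1.600, G_1 = 10^(−2.04/10) = 0.6252
  Stage 2: F_2 = 10^(8.64/10) = 7.311, G_2 = 10^(−6.81/10) = 0.2084
  Stage 3: F_3 = 10^(7.46/10) = 5.572, G_3 = 10^(25.4/10) = 346.7
  Stage 4: F_4 = 10^(7.81/10) = 6.039, G_4 = 10^(17.8/10) = 60.26
Friis cascade:
  F = 1.600 + (7.311 − 1)/0.6252 + (5.572 − 1)/0.1303 + (6.039 − 1)/45.19 = 46.89
NF = 10 log₁₀(46.89) = 16.71 dB

16.71 dB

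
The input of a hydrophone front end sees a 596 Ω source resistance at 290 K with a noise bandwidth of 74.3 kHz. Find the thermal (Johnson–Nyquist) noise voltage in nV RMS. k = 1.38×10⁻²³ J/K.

V_n = √(4kTRB)
4kTRB = 4 × 1.38×10⁻²³ × 290 × 5.96×10² × 7.43×10⁴ = 7.09×10⁻¹³ V²
V_n = √(7.09×10⁻¹³) = 8.42×10⁻⁷ V = 842 nV

842 nV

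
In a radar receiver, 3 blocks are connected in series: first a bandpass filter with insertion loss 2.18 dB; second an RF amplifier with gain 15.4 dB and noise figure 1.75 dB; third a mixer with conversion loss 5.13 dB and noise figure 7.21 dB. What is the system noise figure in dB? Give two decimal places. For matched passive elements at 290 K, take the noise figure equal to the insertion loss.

4.27 dB

Convert to linear (a loss of L dB is a gain of −L dB): F_i = 10^(NF_i/10), G_i = 10^(G_i,dB/10)
  Stage 1: F_1 = 10^(2.18/10) = 1.652, G_1 = 10^(−2.18/10) = 0.6053
  Stage 2: F_2 = 10^(1.75/10) = 1.496, G_2 = 10^(15.4/10) = 34.67
  Stage 3: F_3 = 10^(7.21/10) = 5.260, G_3 = 10^(−5.13/10) = 0.3069
Friis cascade:
  F = 1.652 + (1.496 − 1)/0.6053 + (5.260 − 1)/20.99 = 2.675
NF = 10 log₁₀(2.675) = 4.27 dB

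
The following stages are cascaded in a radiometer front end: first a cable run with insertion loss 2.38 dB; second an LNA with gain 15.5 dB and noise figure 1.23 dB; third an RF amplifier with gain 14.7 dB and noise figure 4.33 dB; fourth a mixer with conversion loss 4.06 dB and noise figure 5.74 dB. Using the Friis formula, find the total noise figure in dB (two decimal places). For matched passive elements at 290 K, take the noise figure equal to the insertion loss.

3.77 dB

Convert to linear (a loss of L dB is a gain of −L dB): F_i = 10^(NF_i/10), G_i = 10^(G_i,dB/10)
  Stage 1: F_1 = 10^(2.38/10) = 1.730, G_1 = 10^(−2.38/10) = 0.5781
  Stage 2: F_2 = 10^(1.23/10) = 1.327, G_2 = 10^(15.5/10) = 35.48
  Stage 3: F_3 = 10^(4.33/10) = 2.710, G_3 = 10^(14.7/10) = 29.51
  Stage 4: F_4 = 10^(5.74/10) = 3.750, G_4 = 10^(−4.06/10) = 0.3926
Friis cascade:
  F = 1.730 + (1.327 − 1)/0.5781 + (2.710 − 1)/20.51 + (3.750 − 1)/605.3 = 2.384
NF = 10 log₁₀(2.384) = 3.77 dB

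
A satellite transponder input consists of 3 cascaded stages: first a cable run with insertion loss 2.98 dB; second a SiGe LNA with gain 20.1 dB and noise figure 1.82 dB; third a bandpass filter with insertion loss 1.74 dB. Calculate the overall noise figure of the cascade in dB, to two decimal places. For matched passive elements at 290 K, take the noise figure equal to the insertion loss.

Convert to linear (a loss of L dB is a gain of −L dB): F_i = 10^(NF_i/10), G_i = 10^(G_i,dB/10)
  Stage 1: F_1 = 10^(2.98/10) = 1.986, G_1 = 10^(−2.98/10) = 0.5035
  Stage 2: F_2 = 10^(1.82/10) = 1.521, G_2 = 10^(20.1/10) = 102.3
  Stage 3: F_3 = 10^(1.74/10) = 1.493, G_3 = 10^(−1.74/10) = 0.6699
Friis cascade:
  F = 1.986 + (1.521 − 1)/0.5035 + (1.493 − 1)/51.52 = 3.030
NF = 10 log₁₀(3.030) = 4.81 dB

4.81 dB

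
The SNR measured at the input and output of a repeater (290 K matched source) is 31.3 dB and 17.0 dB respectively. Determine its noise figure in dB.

NF (dB) = SNR_in(dB) − SNR_out(dB) when the source is at T₀
NF = 31.3 − 17.0 = 14.3 dB

14.3 dB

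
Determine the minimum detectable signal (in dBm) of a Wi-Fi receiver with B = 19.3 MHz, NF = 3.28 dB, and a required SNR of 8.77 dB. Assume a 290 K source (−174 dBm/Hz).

Sensitivity = −174 + 10 log₁₀(B) + NF + SNR_min
= −174 + 72.86 + 3.28 + 8.77
= −89.09 dBm → −89.1 dBm

−89.1 dBm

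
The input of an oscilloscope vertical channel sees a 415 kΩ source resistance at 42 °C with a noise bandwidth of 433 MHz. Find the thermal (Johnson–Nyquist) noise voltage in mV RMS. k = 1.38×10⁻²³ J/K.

1.77 mV

T = 42 °C + 273.15 = 315.15 K
V_n = √(4kTRB)
4kTRB = 4 × 1.38×10⁻²³ × 315.15 × 4.15×10⁵ × 4.33×10⁸ = 3.13×10⁻⁶ V²
V_n = √(3.13×10⁻⁶) = 1.77×10⁻³ V = 1.77 mV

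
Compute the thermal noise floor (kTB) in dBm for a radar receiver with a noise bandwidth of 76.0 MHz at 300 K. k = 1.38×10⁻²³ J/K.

P_n = kTB = 1.38×10⁻²³ × 300 × 7.60×10⁷ = 3.15×10⁻¹³ W
In dBm: 10 log₁₀(3.15×10⁻¹³ / 10⁻³) = −95.0 dBm

−95.0 dBm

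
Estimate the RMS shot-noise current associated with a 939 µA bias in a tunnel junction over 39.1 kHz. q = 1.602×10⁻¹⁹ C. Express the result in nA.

3.43 nA

I_n = √(2qI·B)
2qI·B = 2 × 1.602×10⁻¹⁹ × 9.39×10⁻⁴ × 3.91×10⁴ = 1.18×10⁻¹⁷ A²
I_n = √(1.18×10⁻¹⁷) = 3.43×10⁻⁹ A = 3.43 nA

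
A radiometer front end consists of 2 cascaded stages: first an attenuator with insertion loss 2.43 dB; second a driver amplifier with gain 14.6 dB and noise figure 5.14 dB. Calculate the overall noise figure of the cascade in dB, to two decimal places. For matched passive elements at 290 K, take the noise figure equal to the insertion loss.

Convert to linear (a loss of L dB is a gain of −L dB): F_i = 10^(NF_i/10), G_i = 10^(G_i,dB/10)
  Stage 1: F_1 = 10^(2.43/10) = 1.750, G_1 = 10^(−2.43/10) = 0.5715
  Stage 2: F_2 = 10^(5.14/10) = 3.266, G_2 = 10^(14.6/10) = 28.84
Friis cascade:
  F = 1.750 + (3.266 − 1)/0.5715 = 5.715
NF = 10 log₁₀(5.715) = 7.57 dB

7.57 dB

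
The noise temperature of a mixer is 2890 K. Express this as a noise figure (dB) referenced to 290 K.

F = 1 + T_e/T₀ = 1 + 2890/290 = 10.9655
NF = 10 log₁₀(10.9655) = 10.40 dB

10.40 dB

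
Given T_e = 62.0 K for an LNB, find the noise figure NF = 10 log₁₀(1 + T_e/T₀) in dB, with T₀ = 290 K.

F = 1 + T_e/T₀ = 1 + 62.0/290 = 1.21379
NF = 10 log₁₀(1.21379) = 0.841 dB

0.841 dB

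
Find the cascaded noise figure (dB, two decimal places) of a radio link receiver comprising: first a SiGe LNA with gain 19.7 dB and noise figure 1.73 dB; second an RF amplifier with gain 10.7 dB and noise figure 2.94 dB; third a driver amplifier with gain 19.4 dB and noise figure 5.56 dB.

1.77 dB

Convert to linear (a loss of L dB is a gain of −L dB): F_i = 10^(NF_i/10), G_i = 10^(G_i,dB/10)
  Stage 1: F_1 = 10^(1.73/10) = 1.489, G_1 = 10^(19.7/10) = 93.33
  Stage 2: F_2 = 10^(2.94/10) = 1.968, G_2 = 10^(10.7/10) = 11.75
  Stage 3: F_3 = 10^(5.56/10) = 3.597, G_3 = 10^(19.4/10) = 87.10
Friis cascade:
  F = 1.489 + (1.968 − 1)/93.33 + (3.597 − 1)/1096 = 1.502
NF = 10 log₁₀(1.502) = 1.77 dB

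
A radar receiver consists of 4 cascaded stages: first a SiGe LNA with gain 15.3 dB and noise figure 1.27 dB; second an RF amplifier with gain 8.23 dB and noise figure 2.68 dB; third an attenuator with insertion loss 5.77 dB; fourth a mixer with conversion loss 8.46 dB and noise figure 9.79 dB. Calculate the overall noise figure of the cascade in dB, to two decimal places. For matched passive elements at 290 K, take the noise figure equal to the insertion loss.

1.82 dB

Convert to linear (a loss of L dB is a gain of −L dB): F_i = 10^(NF_i/10), G_i = 10^(G_i,dB/10)
  Stage 1: F_1 = 10^(1.27/10) = 1.340, G_1 = 10^(15.3/10) = 33.88
  Stage 2: F_2 = 10^(2.68/10) = 1.854, G_2 = 10^(8.23/10) = 6.653
  Stage 3: F_3 = 10^(5.77/10) = 3.776, G_3 = 10^(−5.77/10) = 0.2649
  Stage 4: F_4 = 10^(9.79/10) = 9.528, G_4 = 10^(−8.46/10) = 0.1426
Friis cascade:
  F = 1.340 + (1.854 − 1)/33.88 + (3.776 − 1)/225.4 + (9.528 − 1)/59.70 = 1.520
NF = 10 log₁₀(1.520) = 1.82 dB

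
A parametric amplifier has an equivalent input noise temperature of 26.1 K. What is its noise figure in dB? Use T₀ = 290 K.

F = 1 + T_e/T₀ = 1 + 26.1/290 = 1.09
NF = 10 log₁₀(1.09) = 0.374 dB

0.374 dB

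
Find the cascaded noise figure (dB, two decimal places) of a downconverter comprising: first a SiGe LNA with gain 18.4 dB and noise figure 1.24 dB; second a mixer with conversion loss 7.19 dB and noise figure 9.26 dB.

Convert to linear (a loss of L dB is a gain of −L dB): F_i = 10^(NF_i/10), G_i = 10^(G_i,dB/10)
  Stage 1: F_1 = 10^(1.24/10) = 1.330, G_1 = 10^(18.4/10) = 69.18
  Stage 2: F_2 = 10^(9.26/10) = 8.433, G_2 = 10^(−7.19/10) = 0.1910
Friis cascade:
  F = 1.330 + (8.433 − 1)/69.18 = 1.438
NF = 10 log₁₀(1.438) = 1.58 dB

1.58 dB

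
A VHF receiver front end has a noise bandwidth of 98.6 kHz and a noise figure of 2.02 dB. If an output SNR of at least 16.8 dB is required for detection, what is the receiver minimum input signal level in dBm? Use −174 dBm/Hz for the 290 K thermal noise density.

−105.2 dBm

Sensitivity = −174 + 10 log₁₀(B) + NF + SNR_min
= −174 + 49.94 + 2.02 + 16.8
= −105.24 dBm → −105.2 dBm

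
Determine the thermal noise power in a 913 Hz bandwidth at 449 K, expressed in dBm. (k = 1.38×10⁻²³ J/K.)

−142.5 dBm

P_n = kTB = 1.38×10⁻²³ × 449 × 9.13×10² = 5.66×10⁻¹⁸ W
In dBm: 10 log₁₀(5.66×10⁻¹⁸ / 10⁻³) = −142.5 dBm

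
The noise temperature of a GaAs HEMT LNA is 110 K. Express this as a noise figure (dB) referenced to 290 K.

F = 1 + T_e/T₀ = 1 + 110/290 = 1.37931
NF = 10 log₁₀(1.37931) = 1.40 dB

1.40 dB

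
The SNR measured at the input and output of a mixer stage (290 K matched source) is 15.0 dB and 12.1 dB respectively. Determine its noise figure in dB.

NF (dB) = SNR_in(dB) − SNR_out(dB) when the source is at T₀
NF = 15.0 − 12.1 = 2.9 dB

2.9 dB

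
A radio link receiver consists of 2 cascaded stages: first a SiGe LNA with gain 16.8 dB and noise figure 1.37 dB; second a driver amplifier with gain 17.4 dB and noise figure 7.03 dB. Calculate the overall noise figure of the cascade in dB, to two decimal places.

1.63 dB

Convert to linear (a loss of L dB is a gain of −L dB): F_i = 10^(NF_i/10), G_i = 10^(G_i,dB/10)
  Stage 1: F_1 = 10^(1.37/10) = 1.371, G_1 = 10^(16.8/10) = 47.86
  Stage 2: F_2 = 10^(7.03/10) = 5.047, G_2 = 10^(17.4/10) = 54.95
Friis cascade:
  F = 1.371 + (5.047 − 1)/47.86 = 1.455
NF = 10 log₁₀(1.455) = 1.63 dB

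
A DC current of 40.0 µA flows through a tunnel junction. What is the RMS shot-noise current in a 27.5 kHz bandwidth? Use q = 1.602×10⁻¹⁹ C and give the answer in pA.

594 pA

I_n = √(2qI·B)
2qI·B = 2 × 1.602×10⁻¹⁹ × 4.00×10⁻⁵ × 2.75×10⁴ = 3.52×10⁻¹⁹ A²
I_n = √(3.52×10⁻¹⁹) = 5.94×10⁻¹⁰ A = 594 pA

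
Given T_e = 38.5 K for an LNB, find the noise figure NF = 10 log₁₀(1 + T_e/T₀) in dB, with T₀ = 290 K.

0.541 dB

F = 1 + T_e/T₀ = 1 + 38.5/290 = 1.13276
NF = 10 log₁₀(1.13276) = 0.541 dB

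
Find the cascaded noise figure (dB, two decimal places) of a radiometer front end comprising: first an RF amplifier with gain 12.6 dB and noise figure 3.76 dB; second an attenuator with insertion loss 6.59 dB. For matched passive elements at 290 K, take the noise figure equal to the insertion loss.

4.10 dB

Convert to linear (a loss of L dB is a gain of −L dB): F_i = 10^(NF_i/10), G_i = 10^(G_i,dB/10)
  Stage 1: F_1 = 10^(3.76/10) = 2.377, G_1 = 10^(12.6/10) = 18.20
  Stage 2: F_2 = 10^(6.59/10) = 4.560, G_2 = 10^(−6.59/10) = 0.2193
Friis cascade:
  F = 2.377 + (4.560 − 1)/18.20 = 2.572
NF = 10 log₁₀(2.572) = 4.10 dB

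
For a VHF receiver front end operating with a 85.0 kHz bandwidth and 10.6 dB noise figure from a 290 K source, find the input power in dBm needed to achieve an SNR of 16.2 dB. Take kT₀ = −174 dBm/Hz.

Sensitivity = −174 + 10 log₁₀(B) + NF + SNR_min
= −174 + 49.29 + 10.6 + 16.2
= −97.91 dBm → −97.9 dBm

−97.9 dBm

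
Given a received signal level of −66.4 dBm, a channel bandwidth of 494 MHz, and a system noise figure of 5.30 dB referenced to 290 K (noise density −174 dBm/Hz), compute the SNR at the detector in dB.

15.4 dB

Noise floor: N = −174 + 10 log₁₀(B) + NF
10 log₁₀(4.94×10⁸) = 86.94 dB
N = −174 + 86.94 + 5.30 = −81.76 dBm
SNR = P_sig − N = −66.4 − (−81.76) = 15.36 dB → 15.4 dB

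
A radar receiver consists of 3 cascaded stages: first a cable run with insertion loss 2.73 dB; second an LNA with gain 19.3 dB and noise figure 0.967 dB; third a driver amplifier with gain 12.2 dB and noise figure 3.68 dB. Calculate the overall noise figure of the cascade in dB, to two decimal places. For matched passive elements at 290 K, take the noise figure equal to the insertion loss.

3.75 dB

Convert to linear (a loss of L dB is a gain of −L dB): F_i = 10^(NF_i/10), G_i = 10^(G_i,dB/10)
  Stage 1: F_1 = 10^(2.73/10) = 1.875, G_1 = 10^(−2.73/10) = 0.5333
  Stage 2: F_2 = 10^(0.967/10) = 1.249, G_2 = 10^(19.3/10) = 85.11
  Stage 3: F_3 = 10^(3.68/10) = 2.333, G_3 = 10^(12.2/10) = 16.60
Friis cascade:
  F = 1.875 + (1.249 − 1)/0.5333 + (2.333 − 1)/45.39 = 2.372
NF = 10 log₁₀(2.372) = 3.75 dB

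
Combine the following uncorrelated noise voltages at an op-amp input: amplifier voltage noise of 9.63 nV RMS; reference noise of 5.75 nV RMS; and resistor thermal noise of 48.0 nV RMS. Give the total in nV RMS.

49.3 nV

Uncorrelated sources add in power (mean-square): V_tot = √(ΣV_i²)
V_tot = √[(9.63×10⁻⁹)² + (5.75×10⁻⁹)² + (4.80×10⁻⁸)²] = 4.93×10⁻⁸ V = 49.3 nV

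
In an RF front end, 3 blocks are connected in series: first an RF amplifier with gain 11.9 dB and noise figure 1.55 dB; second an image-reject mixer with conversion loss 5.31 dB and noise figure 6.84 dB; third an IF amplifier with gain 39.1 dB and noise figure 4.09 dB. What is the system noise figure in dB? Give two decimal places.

Convert to linear (a loss of L dB is a gain of −L dB): F_i = 10^(NF_i/10), G_i = 10^(G_i,dB/10)
  Stage 1: F_1 = 10^(1.55/10) = 1.429, G_1 = 10^(11.9/10) = 15.49
  Stage 2: F_2 = 10^(6.84/10) = 4.831, G_2 = 10^(−5.31/10) = 0.2944
  Stage 3: F_3 = 10^(4.09/10) = 2.564, G_3 = 10^(39.1/10) = 8128
Friis cascade:
  F = 1.429 + (4.831 − 1)/15.49 + (2.564 − 1)/4.560 = 2.019
NF = 10 log₁₀(2.019) = 3.05 dB

3.05 dB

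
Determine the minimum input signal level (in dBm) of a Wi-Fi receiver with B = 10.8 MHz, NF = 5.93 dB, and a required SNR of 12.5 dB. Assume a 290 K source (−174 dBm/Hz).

Sensitivity = −174 + 10 log₁₀(B) + NF + SNR_min
= −174 + 70.33 + 5.93 + 12.5
= −85.24 dBm → −85.2 dBm

−85.2 dBm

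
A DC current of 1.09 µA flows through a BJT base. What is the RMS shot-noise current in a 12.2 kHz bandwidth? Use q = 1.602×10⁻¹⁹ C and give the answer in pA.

65.3 pA

I_n = √(2qI·B)
2qI·B = 2 × 1.602×10⁻¹⁹ × 1.09×10⁻⁶ × 1.22×10⁴ = 4.26×10⁻²¹ A²
I_n = √(4.26×10⁻²¹) = 6.53×10⁻¹¹ A = 65.3 pA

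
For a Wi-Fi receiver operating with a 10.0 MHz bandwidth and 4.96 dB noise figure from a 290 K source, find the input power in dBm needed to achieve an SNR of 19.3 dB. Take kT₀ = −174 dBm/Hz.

−79.7 dBm

Sensitivity = −174 + 10 log₁₀(B) + NF + SNR_min
= −174 + 70 + 4.96 + 19.3
= −79.74 dBm → −79.7 dBm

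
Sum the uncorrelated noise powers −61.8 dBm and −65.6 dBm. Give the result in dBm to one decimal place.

Convert to linear, add, convert back:
P₁ = 6.61×10⁻¹⁰ W, P₂ = 2.75×10⁻¹⁰ W
P_tot = 9.36×10⁻¹⁰ W → 10 log₁₀(P_tot / 10⁻³) = −60.3 dBm

−60.3 dBm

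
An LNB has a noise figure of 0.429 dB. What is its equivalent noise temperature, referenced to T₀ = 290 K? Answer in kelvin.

F = 10^(0.429/10) = 1.10382
T_e = (F − 1)·T₀ = (1.10382 − 1) × 290 = 30.1 K

30.1 K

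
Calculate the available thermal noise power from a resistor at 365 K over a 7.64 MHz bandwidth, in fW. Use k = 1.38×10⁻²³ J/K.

P_n = kTB = 1.38×10⁻²³ × 365 × 7.64×10⁶ = 3.85×10⁻¹⁴ W = 38.5 fW

38.5 fW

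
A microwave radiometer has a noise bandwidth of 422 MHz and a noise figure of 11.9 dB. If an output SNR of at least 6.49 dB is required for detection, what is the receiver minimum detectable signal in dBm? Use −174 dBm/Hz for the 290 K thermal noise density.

−69.4 dBm

Sensitivity = −174 + 10 log₁₀(B) + NF + SNR_min
= −174 + 86.25 + 11.9 + 6.49
= −69.36 dBm → −69.4 dBm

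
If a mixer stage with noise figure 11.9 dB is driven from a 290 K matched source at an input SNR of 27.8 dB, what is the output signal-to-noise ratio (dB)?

By definition F = SNR_in/SNR_out, so in dB: SNR_out = SNR_in − NF
SNR_out = 27.8 − 11.9 = 15.9 dB

15.9 dB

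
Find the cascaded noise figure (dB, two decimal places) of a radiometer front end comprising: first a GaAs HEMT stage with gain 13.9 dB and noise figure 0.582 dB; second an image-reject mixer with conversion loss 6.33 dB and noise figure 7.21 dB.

Convert to linear (a loss of L dB is a gain of −L dB): F_i = 10^(NF_i/10), G_i = 10^(G_i,dB/10)
  Stage 1: F_1 = 10^(0.582/10) = 1.143, G_1 = 10^(13.9/10) = 24.55
  Stage 2: F_2 = 10^(7.21/10) = 5.260, G_2 = 10^(−6.33/10) = 0.2328
Friis cascade:
  F = 1.143 + (5.260 − 1)/24.55 = 1.317
NF = 10 log₁₀(1.317) = 1.20 dB

1.20 dB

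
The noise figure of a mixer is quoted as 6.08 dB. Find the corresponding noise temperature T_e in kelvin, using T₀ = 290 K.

886 K

F = 10^(6.08/10) = 4.05509
T_e = (F − 1)·T₀ = (4.05509 − 1) × 290 = 886 K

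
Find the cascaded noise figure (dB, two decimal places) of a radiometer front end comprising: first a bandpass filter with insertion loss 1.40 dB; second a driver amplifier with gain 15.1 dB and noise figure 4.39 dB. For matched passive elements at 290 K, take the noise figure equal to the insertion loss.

Convert to linear (a loss of L dB is a gain of −L dB): F_i = 10^(NF_i/10), G_i = 10^(G_i,dB/10)
  Stage 1: F_1 = 10^(1.40/10) = 1.380, G_1 = 10^(−1.40/10) = 0.7244
  Stage 2: F_2 = 10^(4.39/10) = 2.748, G_2 = 10^(15.1/10) = 32.36
Friis cascade:
  F = 1.380 + (2.748 − 1)/0.7244 = 3.793
NF = 10 log₁₀(3.793) = 5.79 dB

5.79 dB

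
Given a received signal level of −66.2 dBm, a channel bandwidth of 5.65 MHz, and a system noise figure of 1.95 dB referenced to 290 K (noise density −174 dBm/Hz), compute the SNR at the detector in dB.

Noise floor: N = −174 + 10 log₁₀(B) + NF
10 log₁₀(5.65×10⁶) = 67.52 dB
N = −174 + 67.52 + 1.95 = −104.53 dBm
SNR = P_sig − N = −66.2 − (−104.53) = 38.33 dB → 38.3 dB

38.3 dB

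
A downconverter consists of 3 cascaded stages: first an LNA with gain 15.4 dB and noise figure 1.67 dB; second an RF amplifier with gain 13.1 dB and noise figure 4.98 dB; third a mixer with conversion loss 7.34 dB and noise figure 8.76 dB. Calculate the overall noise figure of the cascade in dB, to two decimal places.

Convert to linear (a loss of L dB is a gain of −L dB): F_i = 10^(NF_i/10), G_i = 10^(G_i,dB/10)
  Stage 1: F_1 = 10^(1.67/10) = 1.469, G_1 = 10^(15.4/10) = 34.67
  Stage 2: F_2 = 10^(4.98/10) = 3.148, G_2 = 10^(13.1/10) = 20.42
  Stage 3: F_3 = 10^(8.76/10) = 7.516, G_3 = 10^(−7.34/10) = 0.1845
Friis cascade:
  F = 1.469 + (3.148 − 1)/34.67 + (7.516 − 1)/707.9 = 1.540
NF = 10 log₁₀(1.540) = 1.88 dB

1.88 dB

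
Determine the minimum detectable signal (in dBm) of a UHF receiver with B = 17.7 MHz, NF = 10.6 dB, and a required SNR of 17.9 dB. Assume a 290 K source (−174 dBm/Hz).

Sensitivity = −174 + 10 log₁₀(B) + NF + SNR_min
= −174 + 72.48 + 10.6 + 17.9
= −73.02 dBm → −73.0 dBm

−73.0 dBm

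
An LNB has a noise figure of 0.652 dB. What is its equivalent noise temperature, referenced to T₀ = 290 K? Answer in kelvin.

F = 10^(0.652/10) = 1.16198
T_e = (F − 1)·T₀ = (1.16198 − 1) × 290 = 47.0 K

47.0 K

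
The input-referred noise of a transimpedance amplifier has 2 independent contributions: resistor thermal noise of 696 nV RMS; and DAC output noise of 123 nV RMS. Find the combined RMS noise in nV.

Uncorrelated sources add in power (mean-square): V_tot = √(ΣV_i²)
V_tot = √[(6.96×10⁻⁷)² + (1.23×10⁻⁷)²] = 7.07×10⁻⁷ V = 707 nV

707 nV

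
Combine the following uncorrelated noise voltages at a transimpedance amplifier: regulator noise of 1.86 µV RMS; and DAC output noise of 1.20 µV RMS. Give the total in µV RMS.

Uncorrelated sources add in power (mean-square): V_tot = √(ΣV_i²)
V_tot = √[(1.86×10⁻⁶)² + (1.20×10⁻⁶)²] = 2.21×10⁻⁶ V = 2.21 µV

2.21 µV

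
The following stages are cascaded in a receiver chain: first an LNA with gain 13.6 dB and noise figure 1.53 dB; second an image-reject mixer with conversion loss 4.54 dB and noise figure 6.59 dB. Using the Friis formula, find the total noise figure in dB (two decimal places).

1.98 dB

Convert to linear (a loss of L dB is a gain of −L dB): F_i = 10^(NF_i/10), G_i = 10^(G_i,dB/10)
  Stage 1: F_1 = 10^(1.53/10) = 1.422, G_1 = 10^(13.6/10) = 22.91
  Stage 2: F_2 = 10^(6.59/10) = 4.560, G_2 = 10^(−4.54/10) = 0.3516
Friis cascade:
  F = 1.422 + (4.560 − 1)/22.91 = 1.578
NF = 10 log₁₀(1.578) = 1.98 dB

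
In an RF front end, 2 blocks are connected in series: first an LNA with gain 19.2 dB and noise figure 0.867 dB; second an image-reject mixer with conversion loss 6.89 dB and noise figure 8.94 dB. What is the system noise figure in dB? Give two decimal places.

1.15 dB

Convert to linear (a loss of L dB is a gain of −L dB): F_i = 10^(NF_i/10), G_i = 10^(G_i,dB/10)
  Stage 1: F_1 = 10^(0.867/10) = 1.221, G_1 = 10^(19.2/10) = 83.18
  Stage 2: F_2 = 10^(8.94/10) = 7.834, G_2 = 10^(−6.89/10) = 0.2046
Friis cascade:
  F = 1.221 + (7.834 − 1)/83.18 = 1.303
NF = 10 log₁₀(1.303) = 1.15 dB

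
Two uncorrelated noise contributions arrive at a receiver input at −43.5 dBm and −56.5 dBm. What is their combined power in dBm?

Convert to linear, add, convert back:
P₁ = 4.47×10⁻⁸ W, P₂ = 2.24×10⁻⁹ W
P_tot = 4.69×10⁻⁸ W → 10 log₁₀(P_tot / 10⁻³) = −43.3 dBm

−43.3 dBm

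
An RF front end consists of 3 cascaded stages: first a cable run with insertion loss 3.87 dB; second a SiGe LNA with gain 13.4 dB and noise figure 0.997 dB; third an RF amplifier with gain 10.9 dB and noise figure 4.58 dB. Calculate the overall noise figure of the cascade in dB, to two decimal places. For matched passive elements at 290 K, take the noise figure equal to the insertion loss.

5.15 dB

Convert to linear (a loss of L dB is a gain of −L dB): F_i = 10^(NF_i/10), G_i = 10^(G_i,dB/10)
  Stage 1: F_1 = 10^(3.87/10) = 2.438, G_1 = 10^(−3.87/10) = 0.4102
  Stage 2: F_2 = 10^(0.997/10) = 1.258, G_2 = 10^(13.4/10) = 21.88
  Stage 3: F_3 = 10^(4.58/10) = 2.871, G_3 = 10^(10.9/10) = 12.30
Friis cascade:
  F = 2.438 + (1.258 − 1)/0.4102 + (2.871 − 1)/8.974 = 3.275
NF = 10 log₁₀(3.275) = 5.15 dB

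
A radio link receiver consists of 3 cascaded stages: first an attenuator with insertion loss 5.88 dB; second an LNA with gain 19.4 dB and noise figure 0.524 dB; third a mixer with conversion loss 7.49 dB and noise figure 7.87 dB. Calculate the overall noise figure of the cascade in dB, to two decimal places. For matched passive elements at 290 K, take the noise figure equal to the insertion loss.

Convert to linear (a loss of L dB is a gain of −L dB): F_i = 10^(NF_i/10), G_i = 10^(G_i,dB/10)
  Stage 1: F_1 = 10^(5.88/10) = 3.873, G_1 = 10^(−5.88/10) = 0.2582
  Stage 2: F_2 = 10^(0.524/10) = 1.128, G_2 = 10^(19.4/10) = 87.10
  Stage 3: F_3 = 10^(7.87/10) = 6.124, G_3 = 10^(−7.49/10) = 0.1782
Friis cascade:
  F = 3.873 + (1.128 − 1)/0.2582 + (6.124 − 1)/22.49 = 4.597
NF = 10 log₁₀(4.597) = 6.62 dB

6.62 dB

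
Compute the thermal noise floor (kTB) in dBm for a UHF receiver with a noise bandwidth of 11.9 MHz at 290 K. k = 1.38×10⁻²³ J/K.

−103.2 dBm

P_n = kTB = 1.38×10⁻²³ × 290 × 1.19×10⁷ = 4.76×10⁻¹⁴ W
In dBm: 10 log₁₀(4.76×10⁻¹⁴ / 10⁻³) = −103.2 dBm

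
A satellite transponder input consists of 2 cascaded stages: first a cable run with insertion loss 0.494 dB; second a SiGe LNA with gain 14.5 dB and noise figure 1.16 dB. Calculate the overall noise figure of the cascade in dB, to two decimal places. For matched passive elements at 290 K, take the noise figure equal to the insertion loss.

Convert to linear (a loss of L dB is a gain of −L dB): F_i = 10^(NF_i/10), G_i = 10^(G_i,dB/10)
  Stage 1: F_1 = 10^(0.494/10) = 1.120, G_1 = 10^(−0.494/10) = 0.8925
  Stage 2: F_2 = 10^(1.16/10) = 1.306, G_2 = 10^(14.5/10) = 28.18
Friis cascade:
  F = 1.120 + (1.306 − 1)/0.8925 = 1.464
NF = 10 log₁₀(1.464) = 1.65 dB

1.65 dB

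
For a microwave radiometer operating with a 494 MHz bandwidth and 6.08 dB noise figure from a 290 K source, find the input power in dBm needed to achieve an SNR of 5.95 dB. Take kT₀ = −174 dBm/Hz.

−75.0 dBm

Sensitivity = −174 + 10 log₁₀(B) + NF + SNR_min
= −174 + 86.94 + 6.08 + 5.95
= −75.03 dBm → −75.0 dBm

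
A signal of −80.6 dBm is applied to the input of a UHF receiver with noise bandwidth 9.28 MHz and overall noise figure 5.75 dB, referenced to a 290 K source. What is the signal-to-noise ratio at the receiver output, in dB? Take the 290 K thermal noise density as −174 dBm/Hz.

Noise floor: N = −174 + 10 log₁₀(B) + NF
10 log₁₀(9.28×10⁶) = 69.68 dB
N = −174 + 69.68 + 5.75 = −98.57 dBm
SNR = P_sig − N = −80.6 − (−98.57) = 17.97 dB → 18.0 dB

18.0 dB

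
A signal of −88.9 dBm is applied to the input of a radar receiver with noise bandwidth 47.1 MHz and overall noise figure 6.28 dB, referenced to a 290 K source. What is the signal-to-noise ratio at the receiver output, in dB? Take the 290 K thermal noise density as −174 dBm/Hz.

2.1 dB

Noise floor: N = −174 + 10 log₁₀(B) + NF
10 log₁₀(4.71×10⁷) = 76.73 dB
N = −174 + 76.73 + 6.28 = −90.99 dBm
SNR = P_sig − N = −88.9 − (−90.99) = 2.09 dB → 2.1 dB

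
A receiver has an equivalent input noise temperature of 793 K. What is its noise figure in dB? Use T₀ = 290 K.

F = 1 + T_e/T₀ = 1 + 793/290 = 3.73448
NF = 10 log₁₀(3.73448) = 5.72 dB

5.72 dB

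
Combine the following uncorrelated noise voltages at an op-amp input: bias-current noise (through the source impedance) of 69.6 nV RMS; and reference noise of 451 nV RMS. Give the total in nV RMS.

456 nV

Uncorrelated sources add in power (mean-square): V_tot = √(ΣV_i²)
V_tot = √[(6.96×10⁻⁸)² + (4.51×10⁻⁷)²] = 4.56×10⁻⁷ V = 456 nV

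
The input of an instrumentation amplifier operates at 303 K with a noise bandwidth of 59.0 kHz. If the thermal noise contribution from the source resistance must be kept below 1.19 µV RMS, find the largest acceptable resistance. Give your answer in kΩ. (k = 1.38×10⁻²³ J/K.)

Johnson–Nyquist: V_n = √(4kTRB) ⇒ R = V_n² / (4kTB)
4kTB = 4 × 1.38×10⁻²³ × 303 × 5.90×10⁴ = 9.87×10⁻¹⁶
R = (1.19×10⁻⁶)² / 9.87×10⁻¹⁶ = 1.44×10³ Ω = 1.44 kΩ

1.44 kΩ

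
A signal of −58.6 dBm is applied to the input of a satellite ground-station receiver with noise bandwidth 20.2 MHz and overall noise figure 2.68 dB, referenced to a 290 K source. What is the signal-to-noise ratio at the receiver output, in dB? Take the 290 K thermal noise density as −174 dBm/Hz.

39.7 dB

Noise floor: N = −174 + 10 log₁₀(B) + NF
10 log₁₀(2.02×10⁷) = 73.05 dB
N = −174 + 73.05 + 2.68 = −98.27 dBm
SNR = P_sig − N = −58.6 − (−98.27) = 39.67 dB → 39.7 dB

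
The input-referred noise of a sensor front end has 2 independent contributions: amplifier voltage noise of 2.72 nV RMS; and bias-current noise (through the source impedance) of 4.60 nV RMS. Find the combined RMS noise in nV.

5.34 nV

Uncorrelated sources add in power (mean-square): V_tot = √(ΣV_i²)
V_tot = √[(2.72×10⁻⁹)² + (4.60×10⁻⁹)²] = 5.34×10⁻⁹ V = 5.34 nV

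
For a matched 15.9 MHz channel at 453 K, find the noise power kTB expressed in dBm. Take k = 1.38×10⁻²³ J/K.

−100.0 dBm

P_n = kTB = 1.38×10⁻²³ × 453 × 1.59×10⁷ = 9.94×10⁻¹⁴ W
In dBm: 10 log₁₀(9.94×10⁻¹⁴ / 10⁻³) = −100.0 dBm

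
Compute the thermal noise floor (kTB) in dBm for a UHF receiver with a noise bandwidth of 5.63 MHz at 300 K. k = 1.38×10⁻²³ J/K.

−106.3 dBm

P_n = kTB = 1.38×10⁻²³ × 300 × 5.63×10⁶ = 2.33×10⁻¹⁴ W
In dBm: 10 log₁₀(2.33×10⁻¹⁴ / 10⁻³) = −106.3 dBm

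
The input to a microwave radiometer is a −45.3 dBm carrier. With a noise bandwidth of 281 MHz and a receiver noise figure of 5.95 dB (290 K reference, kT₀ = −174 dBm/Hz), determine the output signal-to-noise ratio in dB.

38.3 dB

Noise floor: N = −174 + 10 log₁₀(B) + NF
10 log₁₀(2.81×10⁸) = 84.49 dB
N = −174 + 84.49 + 5.95 = −83.56 dBm
SNR = P_sig − N = −45.3 − (−83.56) = 38.26 dB → 38.3 dB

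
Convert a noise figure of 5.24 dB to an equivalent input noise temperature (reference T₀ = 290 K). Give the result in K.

F = 10^(5.24/10) = 3.34195
T_e = (F − 1)·T₀ = (3.34195 − 1) × 290 = 679 K

679 K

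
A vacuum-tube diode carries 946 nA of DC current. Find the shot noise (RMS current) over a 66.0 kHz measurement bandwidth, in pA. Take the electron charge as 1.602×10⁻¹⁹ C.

I_n = √(2qI·B)
2qI·B = 2 × 1.602×10⁻¹⁹ × 9.46×10⁻⁷ × 6.60×10⁴ = 2.00×10⁻²⁰ A²
I_n = √(2.00×10⁻²⁰) = 1.41×10⁻¹⁰ A = 141 pA

141 pA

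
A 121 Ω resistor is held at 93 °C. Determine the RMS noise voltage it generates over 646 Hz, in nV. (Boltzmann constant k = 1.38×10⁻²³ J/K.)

T = 93 °C + 273.15 = 366.15 K
V_n = √(4kTRB)
4kTRB = 4 × 1.38×10⁻²³ × 366.15 × 1.21×10² × 6.46×10² = 1.58×10⁻¹⁵ V²
V_n = √(1.58×10⁻¹⁵) = 3.97×10⁻⁸ V = 39.7 nV

39.7 nV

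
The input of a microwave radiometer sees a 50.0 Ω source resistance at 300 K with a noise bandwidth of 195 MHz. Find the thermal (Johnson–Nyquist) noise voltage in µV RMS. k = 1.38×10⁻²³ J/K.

12.7 µV

V_n = √(4kTRB)
4kTRB = 4 × 1.38×10⁻²³ × 300 × 5.00×10¹ × 1.95×10⁸ = 1.61×10⁻¹⁰ V²
V_n = √(1.61×10⁻¹⁰) = 1.27×10⁻⁵ V = 12.7 µV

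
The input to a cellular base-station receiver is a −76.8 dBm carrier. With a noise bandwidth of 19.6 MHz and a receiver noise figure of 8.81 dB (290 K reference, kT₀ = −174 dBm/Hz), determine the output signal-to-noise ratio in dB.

Noise floor: N = −174 + 10 log₁₀(B) + NF
10 log₁₀(1.96×10⁷) = 72.92 dB
N = −174 + 72.92 + 8.81 = −92.27 dBm
SNR = P_sig − N = −76.8 − (−92.27) = 15.47 dB → 15.5 dB

15.5 dB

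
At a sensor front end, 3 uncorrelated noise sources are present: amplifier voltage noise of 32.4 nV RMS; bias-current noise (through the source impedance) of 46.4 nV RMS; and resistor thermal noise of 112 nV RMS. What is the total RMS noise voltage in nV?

Uncorrelated sources add in power (mean-square): V_tot = √(ΣV_i²)
V_tot = √[(3.24×10⁻⁸)² + (4.64×10⁻⁸)² + (1.12×10⁻⁷)²] = 1.25×10⁻⁷ V = 125 nV

125 nV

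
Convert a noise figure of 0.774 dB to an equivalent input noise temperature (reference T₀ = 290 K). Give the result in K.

F = 10^(0.774/10) = 1.19509
T_e = (F − 1)·T₀ = (1.19509 − 1) × 290 = 56.6 K

56.6 K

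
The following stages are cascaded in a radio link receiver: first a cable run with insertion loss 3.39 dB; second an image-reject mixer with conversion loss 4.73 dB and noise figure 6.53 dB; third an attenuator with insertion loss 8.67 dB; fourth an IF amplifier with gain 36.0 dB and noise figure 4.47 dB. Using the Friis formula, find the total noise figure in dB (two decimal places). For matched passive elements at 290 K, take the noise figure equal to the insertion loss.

Convert to linear (a loss of L dB is a gain of −L dB): F_i = 10^(NF_i/10), G_i = 10^(G_i,dB/10)
  Stage 1: F_1 = 10^(3.39/10) = 2.183, G_1 = 10^(−3.39/10) = 0.4581
  Stage 2: F_2 = 10^(6.53/10) = 4.498, G_2 = 10^(−4.73/10) = 0.3365
  Stage 3: F_3 = 10^(8.67/10) = 7.362, G_3 = 10^(−8.67/10) = 0.1358
  Stage 4: F_4 = 10^(4.47/10) = 2.799, G_4 = 10^(36.0/10) = 3981
Friis cascade:
  F = 2.183 + (4.498 − 1)/0.4581 + (7.362 − 1)/0.1542 + (2.799 − 1)/0.02094 = 137.0
NF = 10 log₁₀(137.0) = 21.37 dB

21.37 dB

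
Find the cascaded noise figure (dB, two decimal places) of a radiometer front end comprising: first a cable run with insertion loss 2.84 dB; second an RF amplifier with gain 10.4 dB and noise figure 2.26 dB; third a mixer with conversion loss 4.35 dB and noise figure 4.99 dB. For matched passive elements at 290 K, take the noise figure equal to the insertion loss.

5.58 dB

Convert to linear (a loss of L dB is a gain of −L dB): F_i = 10^(NF_i/10), G_i = 10^(G_i,dB/10)
  Stage 1: F_1 = 10^(2.84/10) = 1.923, G_1 = 10^(−2.84/10) = 0.5200
  Stage 2: F_2 = 10^(2.26/10) = 1.683, G_2 = 10^(10.4/10) = 10.96
  Stage 3: F_3 = 10^(4.99/10) = 3.155, G_3 = 10^(−4.35/10) = 0.3673
Friis cascade:
  F = 1.923 + (1.683 − 1)/0.5200 + (3.155 − 1)/5.702 = 3.614
NF = 10 log₁₀(3.614) = 5.58 dB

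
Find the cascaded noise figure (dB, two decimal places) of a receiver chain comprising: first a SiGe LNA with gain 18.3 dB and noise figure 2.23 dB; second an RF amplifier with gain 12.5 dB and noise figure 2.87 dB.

2.27 dB

Convert to linear (a loss of L dB is a gain of −L dB): F_i = 10^(NF_i/10), G_i = 10^(G_i,dB/10)
  Stage 1: F_1 = 10^(2.23/10) = 1.671, G_1 = 10^(18.3/10) = 67.61
  Stage 2: F_2 = 10^(2.87/10) = 1.936, G_2 = 10^(12.5/10) = 17.78
Friis cascade:
  F = 1.671 + (1.936 − 1)/67.61 = 1.685
NF = 10 log₁₀(1.685) = 2.27 dB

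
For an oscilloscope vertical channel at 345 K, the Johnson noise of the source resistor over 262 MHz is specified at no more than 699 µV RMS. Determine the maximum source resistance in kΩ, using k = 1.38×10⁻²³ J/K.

97.9 kΩ

Johnson–Nyquist: V_n = √(4kTRB) ⇒ R = V_n² / (4kTB)
4kTB = 4 × 1.38×10⁻²³ × 345 × 2.62×10⁸ = 4.99×10⁻¹²
R = (6.99×10⁻⁴)² / 4.99×10⁻¹² = 9.79×10⁴ Ω = 97.9 kΩ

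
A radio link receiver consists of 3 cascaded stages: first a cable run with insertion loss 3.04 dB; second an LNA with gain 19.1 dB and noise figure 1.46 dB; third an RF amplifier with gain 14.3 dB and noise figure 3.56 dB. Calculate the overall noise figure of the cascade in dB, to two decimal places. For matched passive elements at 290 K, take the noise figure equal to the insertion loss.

Convert to linear (a loss of L dB is a gain of −L dB): F_i = 10^(NF_i/10), G_i = 10^(G_i,dB/10)
  Stage 1: F_1 = 10^(3.04/10) = 2.014, G_1 = 10^(−3.04/10) = 0.4966
  Stage 2: F_2 = 10^(1.46/10) = 1.400, G_2 = 10^(19.1/10) = 81.28
  Stage 3: F_3 = 10^(3.56/10) = 2.270, G_3 = 10^(14.3/10) = 26.92
Friis cascade:
  F = 2.014 + (1.400 − 1)/0.4966 + (2.270 − 1)/40.36 = 2.850
NF = 10 log₁₀(2.850) = 4.55 dB

4.55 dB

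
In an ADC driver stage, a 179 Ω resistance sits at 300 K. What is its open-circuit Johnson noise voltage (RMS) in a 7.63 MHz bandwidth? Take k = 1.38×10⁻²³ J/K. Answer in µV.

4.76 µV

V_n = √(4kTRB)
4kTRB = 4 × 1.38×10⁻²³ × 300 × 1.79×10² × 7.63×10⁶ = 2.26×10⁻¹¹ V²
V_n = √(2.26×10⁻¹¹) = 4.76×10⁻⁶ V = 4.76 µV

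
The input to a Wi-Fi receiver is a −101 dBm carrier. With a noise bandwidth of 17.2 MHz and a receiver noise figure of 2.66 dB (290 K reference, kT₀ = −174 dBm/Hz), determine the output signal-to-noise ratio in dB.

−2.0 dB

Noise floor: N = −174 + 10 log₁₀(B) + NF
10 log₁₀(1.72×10⁷) = 72.36 dB
N = −174 + 72.36 + 2.66 = −98.98 dBm
SNR = P_sig − N = −101 − (−98.98) = −2.02 dB → −2.0 dB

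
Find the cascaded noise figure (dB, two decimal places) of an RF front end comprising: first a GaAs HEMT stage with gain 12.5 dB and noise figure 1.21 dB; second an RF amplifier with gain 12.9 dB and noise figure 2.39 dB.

1.34 dB

Convert to linear (a loss of L dB is a gain of −L dB): F_i = 10^(NF_i/10), G_i = 10^(G_i,dB/10)
  Stage 1: F_1 = 10^(1.21/10) = 1.321, G_1 = 10^(12.5/10) = 17.78
  Stage 2: F_2 = 10^(2.39/10) = 1.734, G_2 = 10^(12.9/10) = 19.50
Friis cascade:
  F = 1.321 + (1.734 − 1)/17.78 = 1.363
NF = 10 log₁₀(1.363) = 1.34 dB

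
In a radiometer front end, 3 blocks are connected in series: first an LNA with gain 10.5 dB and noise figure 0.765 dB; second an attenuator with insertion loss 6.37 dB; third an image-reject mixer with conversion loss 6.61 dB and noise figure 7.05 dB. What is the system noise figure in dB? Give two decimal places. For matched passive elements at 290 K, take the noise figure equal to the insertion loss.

Convert to linear (a loss of L dB is a gain of −L dB): F_i = 10^(NF_i/10), G_i = 10^(G_i,dB/10)
  Stage 1: F_1 = 10^(0.765/10) = 1.193, G_1 = 10^(10.5/10) = 11.22
  Stage 2: F_2 = 10^(6.37/10) = 4.335, G_2 = 10^(−6.37/10) = 0.2307
  Stage 3: F_3 = 10^(7.05/10) = 5.070, G_3 = 10^(−6.61/10) = 0.2183
Friis cascade:
  F = 1.193 + (4.335 − 1)/11.22 + (5.070 − 1)/2.588 = 3.062
NF = 10 log₁₀(3.062) = 4.86 dB

4.86 dB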